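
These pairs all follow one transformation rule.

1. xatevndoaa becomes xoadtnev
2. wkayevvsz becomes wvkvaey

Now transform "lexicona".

In each case the input is transformed by: delete the last 2 characters, then take characters alternately from the front and the back (1st, last, 2nd, 2nd-last, ...).
Doing the same to "lexicona": "loecxi".
(Check on "wkayevvsz": → "wkayevv" → "wvkvaey" ✓)

loecxi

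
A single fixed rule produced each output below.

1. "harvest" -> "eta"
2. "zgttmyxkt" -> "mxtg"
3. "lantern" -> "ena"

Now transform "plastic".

tcl

The pattern: move the first 3 characters to the end (rotate left by 3), then keep every other character starting from the second (positions 2nd, 4th, 6th, ...).
Applying that to "plastic" gives "tcl".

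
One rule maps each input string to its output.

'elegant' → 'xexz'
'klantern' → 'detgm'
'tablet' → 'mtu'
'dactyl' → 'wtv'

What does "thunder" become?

The transformation: delete the last 3 characters, then shift every letter 7 places backward in the alphabet (wrapping around).
For "thunder", step one produces "thun"; step two turns that into "mang".

mang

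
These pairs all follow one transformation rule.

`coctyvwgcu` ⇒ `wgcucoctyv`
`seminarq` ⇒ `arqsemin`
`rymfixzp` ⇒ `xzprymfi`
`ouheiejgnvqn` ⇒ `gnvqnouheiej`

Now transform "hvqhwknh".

The pattern: swap the front and back halves of the string, then move the first character to the end.
On "hvqhwknh": the first step gives "wknhhvqh", and the second then gives "knhhvqhw".

knhhvqhw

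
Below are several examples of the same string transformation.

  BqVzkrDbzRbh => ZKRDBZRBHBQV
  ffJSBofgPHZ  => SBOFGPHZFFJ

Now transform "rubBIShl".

BISHLRUB

The transformation: move the first 3 characters to the end (rotate left by 3), then convert every letter to uppercase.
Working it through for "rubBIShl": intermediate "BIShlrub", final "BISHLRUB".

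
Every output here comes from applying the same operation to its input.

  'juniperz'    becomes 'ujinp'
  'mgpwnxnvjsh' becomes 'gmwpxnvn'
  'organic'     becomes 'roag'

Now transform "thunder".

Each output is the input with this applied: delete the last 3 characters, then swap each adjacent pair of characters (1↔2, 3↔4, ...).
Working it through for "thunder": intermediate "thun", final "htnu".

htnu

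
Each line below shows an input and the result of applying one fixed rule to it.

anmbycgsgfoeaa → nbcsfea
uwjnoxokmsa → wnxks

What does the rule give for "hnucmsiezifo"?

The transformation: keep every other character starting from the second (positions 2nd, 4th, 6th, ...).
Applying that to "hnucmsiezifo" gives "ncseio".

ncseio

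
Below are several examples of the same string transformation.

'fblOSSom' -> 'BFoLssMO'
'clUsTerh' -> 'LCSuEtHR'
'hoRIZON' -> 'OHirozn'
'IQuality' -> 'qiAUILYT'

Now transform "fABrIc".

aFRbCi

The pattern: swap each adjacent pair of characters (1↔2, 3↔4, ...), then flip the case of every letter.
On "fABrIc" that produces "aFRbCi".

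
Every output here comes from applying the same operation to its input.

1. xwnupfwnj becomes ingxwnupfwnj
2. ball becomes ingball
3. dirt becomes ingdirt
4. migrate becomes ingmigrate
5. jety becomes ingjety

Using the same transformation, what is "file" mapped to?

ingfile

The rule is to prepend "ing".
Doing the same to "file": "ingfile".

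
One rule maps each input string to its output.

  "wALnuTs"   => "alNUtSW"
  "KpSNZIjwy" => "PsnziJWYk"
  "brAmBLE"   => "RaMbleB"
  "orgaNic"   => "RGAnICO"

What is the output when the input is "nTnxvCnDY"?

tNXVcNdyN

The transformation: flip the case of every letter, then move the first character to the end.
On "nTnxvCnDY" that produces "tNXVcNdyN".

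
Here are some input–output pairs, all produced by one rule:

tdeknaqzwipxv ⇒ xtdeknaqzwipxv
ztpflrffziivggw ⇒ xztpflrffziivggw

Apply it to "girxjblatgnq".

The transformation: prepend "x".
For "girxjblatgnq" the result is "xgirxjblatgnq".

xgirxjblatgnq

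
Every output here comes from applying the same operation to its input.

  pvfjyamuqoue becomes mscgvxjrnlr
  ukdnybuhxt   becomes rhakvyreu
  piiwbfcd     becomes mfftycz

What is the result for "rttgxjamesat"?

Rule — shift every letter 3 places backward in the alphabet (wrapping around), then delete the last character.
For "rttgxjamesat", step one produces "oqqdugxjbpxq"; step two turns that into "oqqdugxjbpx".

oqqdugxjbpx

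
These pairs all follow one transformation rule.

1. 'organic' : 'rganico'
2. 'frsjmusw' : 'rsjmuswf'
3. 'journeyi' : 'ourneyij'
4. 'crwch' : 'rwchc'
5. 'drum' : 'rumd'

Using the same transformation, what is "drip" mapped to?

What's happening: move the first character to the end.
On "drip" that produces "ripd".

ripd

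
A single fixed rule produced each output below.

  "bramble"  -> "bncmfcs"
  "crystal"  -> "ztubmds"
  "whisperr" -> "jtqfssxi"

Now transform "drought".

pvhiues

What's happening: shift every letter 1 place forward in the alphabet (wrapping around), then move the first 2 characters to the end (rotate left by 2).
Doing the same to "drought": "pvhiues".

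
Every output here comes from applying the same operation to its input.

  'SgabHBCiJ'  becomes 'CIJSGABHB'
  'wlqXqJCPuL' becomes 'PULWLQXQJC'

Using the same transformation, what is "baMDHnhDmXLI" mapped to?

XLIBAMDHNHDM

The rule is to move the last 3 characters to the front (rotate right by 3), then convert every letter to uppercase.
"baMDHnhDmXLI" → "XLIbaMDHnhDm" → "XLIBAMDHNHDM".
(Check on "wlqXqJCPuL": → "PuLwlqXqJC" → "PULWLQXQJC" ✓)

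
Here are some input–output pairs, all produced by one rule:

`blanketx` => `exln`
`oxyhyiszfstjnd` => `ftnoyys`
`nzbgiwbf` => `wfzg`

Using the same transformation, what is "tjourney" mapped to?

In each case the input is transformed by: swap the front and back halves of the string, then keep every other character starting from the second (positions 2nd, 4th, 6th, ...).
Working it through for "tjourney": intermediate "rneytjou", final "nyju".

nyju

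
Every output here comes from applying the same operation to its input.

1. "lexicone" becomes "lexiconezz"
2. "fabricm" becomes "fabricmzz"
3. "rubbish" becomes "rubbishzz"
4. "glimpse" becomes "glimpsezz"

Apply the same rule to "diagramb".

diagrambzz

The transformation: append "zz".
"diagramb" → "diagrambzz".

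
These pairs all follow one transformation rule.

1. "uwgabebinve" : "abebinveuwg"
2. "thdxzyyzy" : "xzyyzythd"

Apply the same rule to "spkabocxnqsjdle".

abocxnqsjdlespk

The pattern: move the first 3 characters to the end (rotate left by 3).
For "spkabocxnqsjdle" the result is "abocxnqsjdlespk".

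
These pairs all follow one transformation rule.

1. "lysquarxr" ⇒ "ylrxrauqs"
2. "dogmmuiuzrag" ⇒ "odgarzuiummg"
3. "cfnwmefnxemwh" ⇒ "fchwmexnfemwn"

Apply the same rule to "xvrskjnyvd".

vxdvynjksr

The rule is to reverse the string, then move the last 2 characters to the front (rotate right by 2).
"xvrskjnyvd" → "dvynjksrvx" → "vxdvynjksr".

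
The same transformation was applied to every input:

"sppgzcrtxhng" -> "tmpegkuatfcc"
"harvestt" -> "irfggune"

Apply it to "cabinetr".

The pattern: move the first 3 characters to the end (rotate left by 3), then shift every letter 13 places forward in the alphabet (wrapping around) — i.e. ROT13.
Applying both steps to "cabinetr": "inetrcab", then "vargepno".

vargepno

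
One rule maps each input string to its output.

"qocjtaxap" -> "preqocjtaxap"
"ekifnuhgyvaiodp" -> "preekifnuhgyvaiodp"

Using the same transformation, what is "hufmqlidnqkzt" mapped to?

Rule — prepend "pre".
For "hufmqlidnqkzt" the result is "prehufmqlidnqkzt".

prehufmqlidnqkzt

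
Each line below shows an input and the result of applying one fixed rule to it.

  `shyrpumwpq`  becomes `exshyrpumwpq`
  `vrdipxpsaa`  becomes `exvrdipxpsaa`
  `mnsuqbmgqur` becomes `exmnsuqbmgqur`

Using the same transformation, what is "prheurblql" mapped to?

The pattern: prepend "ex".
"prheurblql" → "exprheurblql".

exprheurblql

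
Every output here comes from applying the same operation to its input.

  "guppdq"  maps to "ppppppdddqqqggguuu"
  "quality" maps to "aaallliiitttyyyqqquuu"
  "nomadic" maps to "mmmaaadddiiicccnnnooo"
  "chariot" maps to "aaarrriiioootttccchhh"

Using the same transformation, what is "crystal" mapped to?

What's happening: move the first 2 characters to the end (rotate left by 2), then repeat every character 3 times.
"crystal" → "ystalcr" → "yyyssstttaaalllcccrrr".

yyyssstttaaalllcccrrr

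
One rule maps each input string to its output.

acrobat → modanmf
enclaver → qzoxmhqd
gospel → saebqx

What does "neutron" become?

What's happening: shift every letter 12 places forward in the alphabet (wrapping around).
For "neutron" the result is "zqgfdaz".

zqgfdaz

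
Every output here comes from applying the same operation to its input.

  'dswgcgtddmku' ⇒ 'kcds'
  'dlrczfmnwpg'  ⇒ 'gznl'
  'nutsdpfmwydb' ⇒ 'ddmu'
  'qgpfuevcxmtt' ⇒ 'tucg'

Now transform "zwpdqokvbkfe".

fqvw

Each output is the input with this applied: keep one character in every 3, starting at position 2 (positions 2nd, 5th, 8th, ...), then swap the first and last characters.
For "zwpdqokvbkfe", step one produces "wqvf"; step two turns that into "fqvw".
(Check on "dswgcgtddmku": → "scdk" → "kcds" ✓)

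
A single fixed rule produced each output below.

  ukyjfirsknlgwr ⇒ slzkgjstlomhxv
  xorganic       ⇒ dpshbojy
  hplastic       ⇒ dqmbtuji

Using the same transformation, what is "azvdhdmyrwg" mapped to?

The pattern: shift every letter 1 place forward in the alphabet (wrapping around), then swap the first and last characters.
For "azvdhdmyrwg" the result is "haweienzsxb".

haweienzsxb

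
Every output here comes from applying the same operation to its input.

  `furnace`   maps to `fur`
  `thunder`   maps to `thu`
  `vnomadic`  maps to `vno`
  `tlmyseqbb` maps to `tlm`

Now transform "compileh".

Each output is the input with this applied: keep only the first 3 characters.
Doing the same to "compileh": "com".

com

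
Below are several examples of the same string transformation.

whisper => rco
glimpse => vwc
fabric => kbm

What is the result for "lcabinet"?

mlxd

What's happening: keep every other character starting from the second (positions 2nd, 4th, 6th, ...), then shift every letter 10 places forward in the alphabet (wrapping around).
Applying both steps to "lcabinet": "cbnt", then "mlxd".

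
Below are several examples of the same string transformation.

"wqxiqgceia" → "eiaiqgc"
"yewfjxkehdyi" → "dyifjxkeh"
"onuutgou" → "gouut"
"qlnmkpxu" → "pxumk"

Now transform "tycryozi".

Looking at the pairs, the operation is to delete the first 3 characters, then move the last 3 characters to the front (rotate right by 3).
"tycryozi" → "ryozi" → "oziry".

oziry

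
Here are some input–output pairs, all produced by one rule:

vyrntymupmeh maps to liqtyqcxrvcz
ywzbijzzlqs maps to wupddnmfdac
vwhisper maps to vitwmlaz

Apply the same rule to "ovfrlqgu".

ykupvjzs

The pattern: reverse the string, then shift every letter 4 places forward in the alphabet (wrapping around).
On "ovfrlqgu": the first step gives "ugqlrfvo", and the second then gives "ykupvjzs".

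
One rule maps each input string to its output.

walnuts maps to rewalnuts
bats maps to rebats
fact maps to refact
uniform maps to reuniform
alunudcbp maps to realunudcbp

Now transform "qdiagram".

reqdiagram

What's happening: prepend "re".
Doing the same to "qdiagram": "reqdiagram".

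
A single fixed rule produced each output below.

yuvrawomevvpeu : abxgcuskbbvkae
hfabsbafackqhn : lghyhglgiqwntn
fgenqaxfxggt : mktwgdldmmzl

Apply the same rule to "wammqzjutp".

gsswfpazvc

The pattern: shift every letter 6 places forward in the alphabet (wrapping around), then move the first character to the end.
"wammqzjutp" → "cgsswfpazv" → "gsswfpazvc".
(Check on "hfabsbafackqhn": → "nlghyhglgiqwnt" → "lghyhglgiqwntn" ✓)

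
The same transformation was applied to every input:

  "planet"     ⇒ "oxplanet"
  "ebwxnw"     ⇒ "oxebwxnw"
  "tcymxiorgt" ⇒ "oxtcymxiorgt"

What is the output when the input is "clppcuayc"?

oxclppcuayc

The pattern: prepend "ox".
Applying that to "clppcuayc" gives "oxclppcuayc".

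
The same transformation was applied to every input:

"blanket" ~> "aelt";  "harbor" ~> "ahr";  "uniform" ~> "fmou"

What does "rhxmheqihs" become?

In each case the input is transformed by: sort the characters into alphabetical order, then keep every other character starting from the first (positions 1st, 3rd, 5th, ...).
For "rhxmheqihs", step one produces "ehhhimqrsx"; step two turns that into "ehiqs".
(Check on "blanket": → "abeklnt" → "aelt" ✓)

ehiqs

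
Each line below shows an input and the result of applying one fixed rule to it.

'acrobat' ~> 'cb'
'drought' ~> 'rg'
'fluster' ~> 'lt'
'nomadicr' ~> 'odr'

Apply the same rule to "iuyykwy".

uk

The transformation: keep one character in every 3, starting at position 2 (positions 2nd, 5th, 8th, ...).
"iuyykwy" → "uk".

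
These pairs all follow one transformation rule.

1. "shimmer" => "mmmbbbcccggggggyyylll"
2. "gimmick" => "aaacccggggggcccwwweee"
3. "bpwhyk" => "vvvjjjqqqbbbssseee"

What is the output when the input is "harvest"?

bbbuuulllpppyyymmmnnn

Looking at the pairs, the operation is to repeat every character 3 times, then shift every letter 6 places backward in the alphabet (wrapping around).
Working it through for "harvest": intermediate "hhhaaarrrvvveeesssttt", final "bbbuuulllpppyyymmmnnn".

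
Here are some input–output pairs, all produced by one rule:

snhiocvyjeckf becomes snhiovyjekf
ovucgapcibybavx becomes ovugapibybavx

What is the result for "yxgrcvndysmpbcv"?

yxgrvndysmpbv

Looking at the pairs, the operation is to remove every "c".
"yxgrcvndysmpbcv" → "yxgrvndysmpbv".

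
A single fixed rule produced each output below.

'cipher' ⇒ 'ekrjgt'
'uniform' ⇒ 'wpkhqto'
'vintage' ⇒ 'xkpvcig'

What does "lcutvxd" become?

newvxzf

Looking at the pairs, the operation is to shift every letter 2 places forward in the alphabet (wrapping around).
Doing the same to "lcutvxd": "newvxzf".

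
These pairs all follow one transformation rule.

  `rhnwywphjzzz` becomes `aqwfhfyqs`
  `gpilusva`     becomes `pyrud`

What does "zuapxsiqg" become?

The transformation: delete the last 3 characters, then shift every letter 9 places forward in the alphabet (wrapping around).
Working it through for "zuapxsiqg": intermediate "zuapxs", final "idjygb".

idjygb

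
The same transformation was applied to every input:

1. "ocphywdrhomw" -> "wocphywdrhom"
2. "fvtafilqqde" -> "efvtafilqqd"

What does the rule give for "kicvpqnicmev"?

Each output is the input with this applied: move the last character to the front.
For "kicvpqnicmev" the result is "vkicvpqnicme".

vkicvpqnicme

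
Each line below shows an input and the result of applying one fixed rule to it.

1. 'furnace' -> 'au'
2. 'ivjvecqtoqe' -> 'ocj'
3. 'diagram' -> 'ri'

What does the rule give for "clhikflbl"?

lic

Looking at the pairs, the operation is to reverse the string, then keep one character in every 3, starting at position 3 (positions 3rd, 6th, 9th, ...).
"clhikflbl" → "lblfkihlc" → "lic".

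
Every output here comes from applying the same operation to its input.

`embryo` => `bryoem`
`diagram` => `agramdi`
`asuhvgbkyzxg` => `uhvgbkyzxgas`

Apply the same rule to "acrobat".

Each output is the input with this applied: move the first 2 characters to the end (rotate left by 2).
"acrobat" → "robatac".

robatac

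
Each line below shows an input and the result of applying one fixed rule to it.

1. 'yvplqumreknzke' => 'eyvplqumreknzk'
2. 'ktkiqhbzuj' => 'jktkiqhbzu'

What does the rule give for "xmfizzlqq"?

qxmfizzlq

The rule is to move the last character to the front.
"xmfizzlqq" → "qxmfizzlq".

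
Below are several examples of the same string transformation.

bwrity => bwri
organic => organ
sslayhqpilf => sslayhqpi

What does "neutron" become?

neutr

The pattern: delete the last 2 characters.
Applying that to "neutron" gives "neutr".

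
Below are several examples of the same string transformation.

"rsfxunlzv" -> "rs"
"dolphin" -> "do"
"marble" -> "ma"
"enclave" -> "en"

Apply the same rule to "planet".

pl

Rule — keep only the first 2 characters.
For "planet" the result is "pl".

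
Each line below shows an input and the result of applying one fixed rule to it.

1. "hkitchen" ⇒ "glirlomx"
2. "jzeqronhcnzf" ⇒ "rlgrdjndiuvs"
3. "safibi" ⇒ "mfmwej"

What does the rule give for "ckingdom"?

What's happening: swap the front and back halves of the string, then shift every letter 4 places forward in the alphabet (wrapping around).
Starting from "ckingdom": after the first operation, "gdomckin"; after the second, "khsqgomr".

khsqgomr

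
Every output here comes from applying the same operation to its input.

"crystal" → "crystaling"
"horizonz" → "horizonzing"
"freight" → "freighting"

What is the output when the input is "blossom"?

The transformation: append "ing".
On "blossom" that produces "blossoming".

blossoming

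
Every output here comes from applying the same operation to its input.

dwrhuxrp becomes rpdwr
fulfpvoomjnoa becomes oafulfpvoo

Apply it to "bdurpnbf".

bfbdu

The transformation: move the last 2 characters to the front (rotate right by 2), then delete the last 3 characters.
On "bdurpnbf": the first step gives "bfbdurpn", and the second then gives "bfbdu".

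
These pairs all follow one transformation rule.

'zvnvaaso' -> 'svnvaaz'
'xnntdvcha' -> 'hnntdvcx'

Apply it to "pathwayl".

Looking at the pairs, the operation is to delete the last character, then swap the first and last characters.
Working it through for "pathwayl": intermediate "pathway", final "yathwap".

yathwap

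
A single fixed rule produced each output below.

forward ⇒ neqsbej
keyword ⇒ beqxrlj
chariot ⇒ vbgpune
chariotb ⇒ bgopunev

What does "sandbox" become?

Rule — shift every letter 13 places forward in the alphabet (wrapping around) — i.e. ROT13, then move the last 3 characters to the front (rotate right by 3).
For "sandbox", step one produces "fnaqobk"; step two turns that into "obkfnaq".

obkfnaq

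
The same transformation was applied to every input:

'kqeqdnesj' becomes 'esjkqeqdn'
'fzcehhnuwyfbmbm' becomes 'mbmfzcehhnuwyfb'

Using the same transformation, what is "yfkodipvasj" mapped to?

The rule is to move the last 3 characters to the front (rotate right by 3).
Applying that to "yfkodipvasj" gives "asjyfkodipv".

asjyfkodipv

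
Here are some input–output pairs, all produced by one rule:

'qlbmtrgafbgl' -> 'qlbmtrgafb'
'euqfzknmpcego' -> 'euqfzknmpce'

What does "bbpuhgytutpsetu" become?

bbpuhgytutpse

The transformation: delete the last 2 characters.
Applying that to "bbpuhgytutpsetu" gives "bbpuhgytutpse".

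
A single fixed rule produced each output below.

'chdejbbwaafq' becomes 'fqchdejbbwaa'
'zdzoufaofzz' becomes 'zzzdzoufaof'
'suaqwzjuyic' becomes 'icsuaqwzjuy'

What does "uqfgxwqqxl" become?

xluqfgxwqq

Rule — move the last 2 characters to the front (rotate right by 2).
On "uqfgxwqqxl" that produces "xluqfgxwqq".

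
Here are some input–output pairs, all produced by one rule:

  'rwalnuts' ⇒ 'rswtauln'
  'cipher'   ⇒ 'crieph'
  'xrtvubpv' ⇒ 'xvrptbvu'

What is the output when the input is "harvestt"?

The pattern: take characters alternately from the front and the back (1st, last, 2nd, 2nd-last, ...).
Applying that to "harvestt" gives "htatrsve".

htatrsve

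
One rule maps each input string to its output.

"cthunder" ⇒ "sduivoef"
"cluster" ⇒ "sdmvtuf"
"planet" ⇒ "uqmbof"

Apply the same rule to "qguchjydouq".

Rule — move the last character to the front, then shift every letter 1 place forward in the alphabet (wrapping around).
On "qguchjydouq" that produces "rrhvdikzepv".

rrhvdikzepv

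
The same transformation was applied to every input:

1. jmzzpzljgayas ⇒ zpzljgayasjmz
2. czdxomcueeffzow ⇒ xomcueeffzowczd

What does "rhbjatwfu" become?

jatwfurhb

The pattern: move the first 3 characters to the end (rotate left by 3).
So "rhbjatwfu" becomes "jatwfurhb".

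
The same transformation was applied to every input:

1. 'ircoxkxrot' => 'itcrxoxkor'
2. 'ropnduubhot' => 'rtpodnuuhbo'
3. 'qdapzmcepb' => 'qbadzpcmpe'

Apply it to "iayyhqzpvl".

What's happening: move the last character to the front, then swap each adjacent pair of characters (1↔2, 3↔4, ...).
Applying both steps to "iayyhqzpvl": "liayyhqzpv", then "ilyahyzqvp".
(Check on "ropnduubhot": → "tropnduubho" → "rtpodnuuhbo" ✓)

ilyahyzqvp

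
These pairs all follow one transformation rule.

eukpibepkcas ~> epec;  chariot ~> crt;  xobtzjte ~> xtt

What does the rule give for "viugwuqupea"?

In each case the input is transformed by: keep one character in every 3, starting at position 1 (positions 1st, 4th, 7th, ...).
For "viugwuqupea" the result is "vgqe".

vgqe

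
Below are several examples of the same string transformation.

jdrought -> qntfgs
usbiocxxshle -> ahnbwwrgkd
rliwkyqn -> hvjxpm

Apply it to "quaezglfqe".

zdyfkepd

Looking at the pairs, the operation is to shift every letter 1 place backward in the alphabet (wrapping around), then delete the first 2 characters.
"quaezglfqe" → "ptzdyfkepd" → "zdyfkepd".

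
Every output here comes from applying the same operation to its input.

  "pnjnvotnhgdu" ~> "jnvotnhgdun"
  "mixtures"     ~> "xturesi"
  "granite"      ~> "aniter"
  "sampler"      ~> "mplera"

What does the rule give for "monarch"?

Each output is the input with this applied: delete the first character, then move the first character to the end.
Applying both steps to "monarch": "onarch", then "narcho".

narcho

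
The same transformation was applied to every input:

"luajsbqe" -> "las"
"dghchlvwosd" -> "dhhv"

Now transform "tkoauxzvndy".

touz

In each case the input is transformed by: delete the last 3 characters, then keep every other character starting from the first (positions 1st, 3rd, 5th, ...).
Starting from "tkoauxzvndy": after the first operation, "tkoauxzv"; after the second, "touz".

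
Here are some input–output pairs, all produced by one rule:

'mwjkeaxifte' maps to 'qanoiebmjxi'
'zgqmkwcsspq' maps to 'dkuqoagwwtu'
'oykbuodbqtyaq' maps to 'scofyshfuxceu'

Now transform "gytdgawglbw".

Looking at the pairs, the operation is to shift every letter 4 places forward in the alphabet (wrapping around).
"gytdgawglbw" → "kcxhkeakpfa".

kcxhkeakpfa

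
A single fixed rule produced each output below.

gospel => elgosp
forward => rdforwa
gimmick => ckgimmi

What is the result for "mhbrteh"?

In each case the input is transformed by: move the last 2 characters to the front (rotate right by 2).
So "mhbrteh" becomes "ehmhbrt".

ehmhbrt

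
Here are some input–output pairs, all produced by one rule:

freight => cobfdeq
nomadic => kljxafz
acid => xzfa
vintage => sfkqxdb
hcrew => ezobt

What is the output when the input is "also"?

The transformation: shift every letter 3 places backward in the alphabet (wrapping around).
"also" → "xipl".

xipl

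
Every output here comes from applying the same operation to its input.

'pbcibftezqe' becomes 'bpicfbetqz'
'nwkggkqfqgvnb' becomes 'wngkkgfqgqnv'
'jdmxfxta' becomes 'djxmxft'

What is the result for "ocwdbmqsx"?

In each case the input is transformed by: delete the last character, then swap each adjacent pair of characters (1↔2, 3↔4, ...).
On "ocwdbmqsx" that produces "codwmbsq".

codwmbsq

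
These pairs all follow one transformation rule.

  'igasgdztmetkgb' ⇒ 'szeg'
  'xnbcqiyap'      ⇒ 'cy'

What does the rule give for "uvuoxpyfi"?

oy

Each output is the input with this applied: delete the first 2 characters, then keep one character in every 3, starting at position 2 (positions 2nd, 5th, 8th, ...).
Starting from "uvuoxpyfi": after the first operation, "uoxpyfi"; after the second, "oy".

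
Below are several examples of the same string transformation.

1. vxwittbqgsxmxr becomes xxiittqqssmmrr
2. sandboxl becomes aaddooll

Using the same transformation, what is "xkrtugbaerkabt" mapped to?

kkttggaarraatt

The pattern: keep every other character starting from the second (positions 2nd, 4th, 6th, ...), then double every character.
For "xkrtugbaerkabt", step one produces "ktgarat"; step two turns that into "kkttggaarraatt".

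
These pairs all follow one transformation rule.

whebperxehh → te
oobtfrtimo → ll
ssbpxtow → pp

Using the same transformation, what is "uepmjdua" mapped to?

The rule is to shift every letter 3 places backward in the alphabet (wrapping around), then keep only the first 2 characters.
Starting from "uepmjdua": after the first operation, "rbmjgarx"; after the second, "rb".

rb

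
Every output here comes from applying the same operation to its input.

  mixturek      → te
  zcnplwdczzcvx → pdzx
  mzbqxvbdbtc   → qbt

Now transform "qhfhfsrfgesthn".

hreh

Rule — delete the first character, then keep one character in every 3, starting at position 3 (positions 3rd, 6th, 9th, ...).
On "qhfhfsrfgesthn": the first step gives "hfhfsrfgesthn", and the second then gives "hreh".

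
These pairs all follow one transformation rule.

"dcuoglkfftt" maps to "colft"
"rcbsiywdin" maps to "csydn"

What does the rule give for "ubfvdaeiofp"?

The rule is to keep every other character starting from the second (positions 2nd, 4th, 6th, ...).
On "ubfvdaeiofp" that produces "bvaif".

bvaif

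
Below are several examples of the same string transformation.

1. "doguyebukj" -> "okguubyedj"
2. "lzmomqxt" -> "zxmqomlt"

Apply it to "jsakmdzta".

stazkdmja

The rule is to take characters alternately from the front and the back (1st, last, 2nd, 2nd-last, ...), then move the first 2 characters to the end (rotate left by 2).
Applying both steps to "jsakmdzta": "jastazkdm", then "stazkdmja".
(Check on "doguyebukj": → "djokguubye" → "okguubyedj" ✓)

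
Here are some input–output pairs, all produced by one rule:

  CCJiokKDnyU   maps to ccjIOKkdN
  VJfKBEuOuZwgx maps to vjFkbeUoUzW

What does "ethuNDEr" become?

ETHUnd

Looking at the pairs, the operation is to delete the last 2 characters, then flip the case of every letter.
For "ethuNDEr" the result is "ETHUnd".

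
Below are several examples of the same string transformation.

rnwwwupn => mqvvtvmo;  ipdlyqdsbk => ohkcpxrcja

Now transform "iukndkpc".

thmjjcbo

Each output is the input with this applied: swap each adjacent pair of characters (1↔2, 3↔4, ...), then shift every letter 1 place backward in the alphabet (wrapping around).
On "iukndkpc" that produces "thmjjcbo".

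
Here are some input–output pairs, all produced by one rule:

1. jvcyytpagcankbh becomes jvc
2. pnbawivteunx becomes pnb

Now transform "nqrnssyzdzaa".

Rule — keep only the first 3 characters.
For "nqrnssyzdzaa" the result is "nqr".

nqr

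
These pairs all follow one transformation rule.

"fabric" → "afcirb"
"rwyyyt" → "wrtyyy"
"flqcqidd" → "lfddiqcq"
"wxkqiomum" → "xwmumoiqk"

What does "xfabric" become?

fxcirba

The pattern: move the first 2 characters to the end (rotate left by 2), then reverse the string.
"xfabric" → "abricxf" → "fxcirba".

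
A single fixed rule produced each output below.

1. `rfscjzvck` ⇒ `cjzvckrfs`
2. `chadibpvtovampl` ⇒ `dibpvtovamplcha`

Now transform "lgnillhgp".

illhgplgn

In each case the input is transformed by: move the first 3 characters to the end (rotate left by 3).
For "lgnillhgp" the result is "illhgplgn".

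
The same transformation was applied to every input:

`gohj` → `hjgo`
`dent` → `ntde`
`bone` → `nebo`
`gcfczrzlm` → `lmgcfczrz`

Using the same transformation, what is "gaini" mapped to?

Each output is the input with this applied: move the last 2 characters to the front (rotate right by 2).
For "gaini" the result is "nigai".

nigai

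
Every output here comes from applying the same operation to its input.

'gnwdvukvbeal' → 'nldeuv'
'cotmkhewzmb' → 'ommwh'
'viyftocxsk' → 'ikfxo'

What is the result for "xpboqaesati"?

ptosa

What's happening: keep every other character starting from the second (positions 2nd, 4th, 6th, ...), then take characters alternately from the front and the back (1st, last, 2nd, 2nd-last, ...).
For "xpboqaesati", step one produces "poast"; step two turns that into "ptosa".
(Check on "viyftocxsk": → "ifoxk" → "ikfxo" ✓)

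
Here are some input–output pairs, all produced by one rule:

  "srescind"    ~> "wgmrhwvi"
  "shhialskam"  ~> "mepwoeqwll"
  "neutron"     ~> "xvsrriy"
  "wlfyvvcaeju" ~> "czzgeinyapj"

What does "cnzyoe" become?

Looking at the pairs, the operation is to move the first 3 characters to the end (rotate left by 3), then shift every letter 4 places forward in the alphabet (wrapping around).
Doing the same to "cnzyoe": "csigrd".

csigrd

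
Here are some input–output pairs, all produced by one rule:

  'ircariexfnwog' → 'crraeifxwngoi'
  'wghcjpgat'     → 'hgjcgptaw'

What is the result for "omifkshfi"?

imkfhsifo

Looking at the pairs, the operation is to move the first character to the end, then swap each adjacent pair of characters (1↔2, 3↔4, ...).
"omifkshfi" → "imkfhsifo".
(Check on "ircariexfnwog": → "rcariexfnwogi" → "crraeifxwngoi" ✓)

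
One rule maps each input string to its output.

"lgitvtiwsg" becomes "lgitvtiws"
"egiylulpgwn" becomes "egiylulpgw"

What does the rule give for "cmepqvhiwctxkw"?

cmepqvhiwctxk

What's happening: delete the last character.
Applying that to "cmepqvhiwctxkw" gives "cmepqvhiwctxk".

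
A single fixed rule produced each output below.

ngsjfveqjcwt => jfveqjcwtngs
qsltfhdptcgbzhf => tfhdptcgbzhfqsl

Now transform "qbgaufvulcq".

aufvulcqqbg

In each case the input is transformed by: move the first 3 characters to the end (rotate left by 3).
On "qbgaufvulcq" that produces "aufvulcqqbg".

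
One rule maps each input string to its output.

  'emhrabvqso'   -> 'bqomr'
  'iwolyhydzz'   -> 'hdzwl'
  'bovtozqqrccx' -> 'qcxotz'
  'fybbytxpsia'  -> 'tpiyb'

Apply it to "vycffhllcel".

The rule is to keep every other character starting from the second (positions 2nd, 4th, 6th, ...), then move the last 3 characters to the front (rotate right by 3).
Applying that to "vycffhllcel" gives "hleyf".

hleyf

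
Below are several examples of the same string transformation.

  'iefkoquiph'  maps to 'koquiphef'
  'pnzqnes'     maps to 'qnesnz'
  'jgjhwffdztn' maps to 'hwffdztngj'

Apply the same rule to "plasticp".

sticpla

The pattern: delete the first character, then move the first 2 characters to the end (rotate left by 2).
On "plasticp": the first step gives "lasticp", and the second then gives "sticpla".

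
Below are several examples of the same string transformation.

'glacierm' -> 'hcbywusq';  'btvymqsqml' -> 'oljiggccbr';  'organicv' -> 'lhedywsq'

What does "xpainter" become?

njhfdyuq

Each output is the input with this applied: sort the characters into reverse alphabetical order, then shift every letter 10 places backward in the alphabet (wrapping around).
"xpainter" → "xtrpniea" → "njhfdyuq".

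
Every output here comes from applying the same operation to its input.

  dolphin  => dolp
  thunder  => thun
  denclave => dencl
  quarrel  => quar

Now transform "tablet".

tab

Each output is the input with this applied: delete the last 3 characters.
So "tablet" becomes "tab".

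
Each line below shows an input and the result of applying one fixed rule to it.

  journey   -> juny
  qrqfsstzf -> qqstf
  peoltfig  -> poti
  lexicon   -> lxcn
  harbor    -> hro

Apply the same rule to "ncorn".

non

In each case the input is transformed by: keep every other character starting from the first (positions 1st, 3rd, 5th, ...).
Doing the same to "ncorn": "non".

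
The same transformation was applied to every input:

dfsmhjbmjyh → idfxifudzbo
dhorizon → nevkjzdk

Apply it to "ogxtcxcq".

Each output is the input with this applied: move the first 3 characters to the end (rotate left by 3), then shift every letter 4 places backward in the alphabet (wrapping around).
Working it through for "ogxtcxcq": intermediate "tcxcqogx", final "pytymkct".

pytymkct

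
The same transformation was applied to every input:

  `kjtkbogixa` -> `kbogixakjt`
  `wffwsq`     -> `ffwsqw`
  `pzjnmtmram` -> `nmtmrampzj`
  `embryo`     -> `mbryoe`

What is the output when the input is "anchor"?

Each output is the input with this applied: move the last 2 characters to the front (rotate right by 2), then swap the front and back halves of the string.
Starting from "anchor": after the first operation, "oranch"; after the second, "nchora".

nchora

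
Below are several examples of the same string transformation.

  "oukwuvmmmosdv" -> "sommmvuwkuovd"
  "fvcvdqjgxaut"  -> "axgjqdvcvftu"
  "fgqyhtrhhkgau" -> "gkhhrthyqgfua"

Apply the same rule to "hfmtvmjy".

mvtmfhyj

Looking at the pairs, the operation is to reverse the string, then move the first 2 characters to the end (rotate left by 2).
"hfmtvmjy" → "yjmvtmfh" → "mvtmfhyj".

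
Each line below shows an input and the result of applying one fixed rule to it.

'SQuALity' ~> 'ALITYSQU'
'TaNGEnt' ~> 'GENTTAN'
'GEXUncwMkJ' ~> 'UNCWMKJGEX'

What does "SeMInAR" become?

The pattern: move the first 3 characters to the end (rotate left by 3), then convert every letter to uppercase.
So "SeMInAR" becomes "INARSEM".

INARSEM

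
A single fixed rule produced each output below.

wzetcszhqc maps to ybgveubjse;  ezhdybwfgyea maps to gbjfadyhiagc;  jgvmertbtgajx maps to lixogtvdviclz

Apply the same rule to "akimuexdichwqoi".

cmkowgzfkejysqk

Looking at the pairs, the operation is to shift every letter 2 places forward in the alphabet (wrapping around).
So "akimuexdichwqoi" becomes "cmkowgzfkejysqk".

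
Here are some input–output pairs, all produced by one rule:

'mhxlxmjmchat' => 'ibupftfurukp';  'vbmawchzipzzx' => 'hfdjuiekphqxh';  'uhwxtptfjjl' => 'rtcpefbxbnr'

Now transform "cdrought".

The pattern: shift every letter 8 places forward in the alphabet (wrapping around), then move the last 2 characters to the front (rotate right by 2).
For "cdrought", step one produces "klzwcopb"; step two turns that into "pbklzwco".

pbklzwco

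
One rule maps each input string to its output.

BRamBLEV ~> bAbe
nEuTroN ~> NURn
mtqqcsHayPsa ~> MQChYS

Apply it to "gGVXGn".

Gvg

Each output is the input with this applied: keep every other character starting from the first (positions 1st, 3rd, 5th, ...), then flip the case of every letter.
For "gGVXGn", step one produces "gVG"; step two turns that into "Gvg".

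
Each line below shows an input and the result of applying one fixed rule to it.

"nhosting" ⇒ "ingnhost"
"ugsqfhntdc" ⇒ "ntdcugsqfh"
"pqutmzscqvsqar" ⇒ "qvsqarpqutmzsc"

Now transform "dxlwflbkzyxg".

Rule — move the first character to the end, then swap the front and back halves of the string.
Applying that to "dxlwflbkzyxg" gives "kzyxgdxlwflb".
(Check on "ugsqfhntdc": → "gsqfhntdcu" → "ntdcugsqfh" ✓)

kzyxgdxlwflb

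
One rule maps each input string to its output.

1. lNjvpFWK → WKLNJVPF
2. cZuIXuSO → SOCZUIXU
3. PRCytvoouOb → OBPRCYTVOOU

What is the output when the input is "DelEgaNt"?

NTDELEGA

Each output is the input with this applied: move the last 2 characters to the front (rotate right by 2), then convert every letter to uppercase.
Doing the same to "DelEgaNt": "NTDELEGA".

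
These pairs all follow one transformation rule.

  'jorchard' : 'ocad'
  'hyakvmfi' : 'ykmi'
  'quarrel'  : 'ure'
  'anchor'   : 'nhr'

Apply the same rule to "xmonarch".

mnrh

In each case the input is transformed by: keep every other character starting from the second (positions 2nd, 4th, 6th, ...).
On "xmonarch" that produces "mnrh".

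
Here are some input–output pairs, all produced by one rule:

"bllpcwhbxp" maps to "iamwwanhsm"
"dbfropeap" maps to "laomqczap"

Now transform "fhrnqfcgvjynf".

yqqscybqnrguj

The rule is to move the last 2 characters to the front (rotate right by 2), then shift every letter 11 places forward in the alphabet (wrapping around).
On "fhrnqfcgvjynf": the first step gives "nffhrnqfcgvjy", and the second then gives "yqqscybqnrguj".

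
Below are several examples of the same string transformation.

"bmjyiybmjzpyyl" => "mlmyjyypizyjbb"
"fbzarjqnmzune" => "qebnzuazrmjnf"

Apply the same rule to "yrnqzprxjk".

The transformation: take characters alternately from the front and the back (1st, last, 2nd, 2nd-last, ...), then swap the first and last characters.
Working it through for "yrnqzprxjk": intermediate "ykrjnxqrzp", final "pkrjnxqrzy".

pkrjnxqrzy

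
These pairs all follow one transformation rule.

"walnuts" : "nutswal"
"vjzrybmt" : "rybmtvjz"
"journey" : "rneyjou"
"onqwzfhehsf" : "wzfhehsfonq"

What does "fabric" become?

ricfab

The rule is to move the first 3 characters to the end (rotate left by 3).
So "fabric" becomes "ricfab".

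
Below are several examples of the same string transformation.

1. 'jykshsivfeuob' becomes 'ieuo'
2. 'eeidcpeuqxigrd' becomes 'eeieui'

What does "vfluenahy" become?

Rule — keep only the vowels.
Applying that to "vfluenahy" gives "uea".

uea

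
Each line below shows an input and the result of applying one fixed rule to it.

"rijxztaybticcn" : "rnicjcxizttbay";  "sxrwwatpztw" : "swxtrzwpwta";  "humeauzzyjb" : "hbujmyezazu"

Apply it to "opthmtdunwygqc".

ocpqtghymwtndu

What's happening: take characters alternately from the front and the back (1st, last, 2nd, 2nd-last, ...).
For "opthmtdunwygqc" the result is "ocpqtghymwtndu".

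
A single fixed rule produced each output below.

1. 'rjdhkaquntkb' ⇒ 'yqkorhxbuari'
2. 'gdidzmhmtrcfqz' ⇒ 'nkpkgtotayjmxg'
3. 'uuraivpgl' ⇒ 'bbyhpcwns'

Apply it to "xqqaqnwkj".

What's happening: shift every letter 7 places forward in the alphabet (wrapping around).
For "xqqaqnwkj" the result is "exxhxudrq".

exxhxudrq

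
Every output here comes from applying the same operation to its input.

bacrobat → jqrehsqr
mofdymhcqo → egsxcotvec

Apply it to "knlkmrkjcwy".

Rule — reverse the string, then shift every letter 10 places backward in the alphabet (wrapping around).
Doing the same to "knlkmrkjcwy": "omszahcabda".
(Check on "mofdymhcqo": → "oqchmydfom" → "egsxcotvec" ✓)

omszahcabda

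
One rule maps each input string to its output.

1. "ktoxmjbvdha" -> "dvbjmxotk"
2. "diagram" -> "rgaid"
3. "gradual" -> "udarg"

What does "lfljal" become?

jlfl

In each case the input is transformed by: delete the last 2 characters, then reverse the string.
Applying both steps to "lfljal": "lflj", then "jlfl".
(Check on "diagram": → "diagr" → "rgaid" ✓)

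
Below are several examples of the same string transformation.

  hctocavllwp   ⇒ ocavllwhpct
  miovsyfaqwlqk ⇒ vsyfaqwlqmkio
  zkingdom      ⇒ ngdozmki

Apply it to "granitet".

nitegtra

Rule — swap the first and last characters, then move the first 3 characters to the end (rotate left by 3).
"granitet" → "traniteg" → "nitegtra".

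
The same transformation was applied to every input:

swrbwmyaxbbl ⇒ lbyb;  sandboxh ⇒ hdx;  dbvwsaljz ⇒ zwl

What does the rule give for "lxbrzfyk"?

Rule — swap the first and last characters, then keep one character in every 3, starting at position 1 (positions 1st, 4th, 7th, ...).
For "lxbrzfyk", step one produces "kxbrzfyl"; step two turns that into "kry".

kry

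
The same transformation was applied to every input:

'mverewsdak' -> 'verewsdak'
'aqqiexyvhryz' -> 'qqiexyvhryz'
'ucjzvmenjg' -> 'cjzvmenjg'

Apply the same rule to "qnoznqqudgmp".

What's happening: delete the first character.
So "qnoznqqudgmp" becomes "noznqqudgmp".

noznqqudgmp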